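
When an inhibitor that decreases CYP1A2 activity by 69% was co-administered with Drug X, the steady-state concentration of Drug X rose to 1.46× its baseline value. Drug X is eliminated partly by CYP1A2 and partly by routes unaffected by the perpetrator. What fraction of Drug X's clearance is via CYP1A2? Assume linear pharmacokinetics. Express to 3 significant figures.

0.457

CL'/CL = 1 / 1.46 = 0.6849
0.31·fm + (1 − fm) = 0.6849
fm = (0.6849 − 1) / (0.31 − 1) = 0.457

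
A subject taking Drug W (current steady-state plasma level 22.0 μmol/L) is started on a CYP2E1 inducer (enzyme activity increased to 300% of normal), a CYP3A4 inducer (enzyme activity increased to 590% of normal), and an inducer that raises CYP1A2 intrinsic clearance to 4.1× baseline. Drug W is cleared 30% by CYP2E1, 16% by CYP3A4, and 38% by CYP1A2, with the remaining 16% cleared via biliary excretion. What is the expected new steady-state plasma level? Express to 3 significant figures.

6.18 μmol/L

The CYP2E1 pathway (30% of clearance) increases to 3× activity: 0.3 × 3 = 0.9.
The CYP3A4 pathway (16% of clearance) is boosted to 5.9× activity: 0.16 × 5.9 = 0.944.
The CYP1A2 pathway (38% of clearance) rises to 4.1× activity: 0.38 × 4.1 = 1.558.
Non-CYP routes (16%) are unchanged.
New clearance relative to baseline: 0.9 + 0.944 + 1.558 + 0.16 = 3.562.
New steady-state plasma level = 22.0 / 3.562 = 6.18 μmol/L (concentration scales inversely with clearance).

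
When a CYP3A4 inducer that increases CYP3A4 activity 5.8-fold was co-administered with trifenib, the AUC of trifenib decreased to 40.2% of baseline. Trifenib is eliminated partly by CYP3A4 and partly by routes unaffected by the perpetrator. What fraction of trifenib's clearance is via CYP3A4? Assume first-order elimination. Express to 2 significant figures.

0.31

Write x for the fraction cleared via CYP3A4. The observed AUC change means clearance rose to 1/0.402 = 2.488 of baseline.
Setting x·5.8 + (1 − x) = 2.488 and solving: x = (2.488 − 1)/(5.8 − 1) = 0.31.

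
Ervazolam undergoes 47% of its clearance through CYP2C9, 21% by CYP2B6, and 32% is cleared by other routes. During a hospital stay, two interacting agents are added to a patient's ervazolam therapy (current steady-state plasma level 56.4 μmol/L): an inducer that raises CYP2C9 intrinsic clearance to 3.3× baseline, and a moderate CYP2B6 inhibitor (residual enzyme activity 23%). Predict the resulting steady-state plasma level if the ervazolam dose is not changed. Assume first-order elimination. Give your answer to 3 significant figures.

CYP2C9: 0.47 × 3.3 = 1.551
CYP2B6: 0.21 × 0.23 = 0.0483
Other: 0.32 (unchanged)
CL_new/CL_old = 1.551 + 0.0483 + 0.32 = 1.9193.
New steady-state plasma level = 56.4 / 1.9193 = 29.4 μmol/L (concentration scales inversely with clearance).

29.4 μmol/L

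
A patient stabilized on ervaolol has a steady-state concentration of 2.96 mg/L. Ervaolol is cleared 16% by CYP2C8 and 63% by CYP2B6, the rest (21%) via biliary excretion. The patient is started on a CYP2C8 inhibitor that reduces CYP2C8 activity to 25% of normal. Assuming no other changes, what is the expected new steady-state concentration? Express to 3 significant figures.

3.36 mg/L

The CYP2C8 pathway (16% of clearance) drops to 0.25× activity: 0.16 × 0.25 = 0.04.
CYP2B6 (63%) and the residual 21% are unaffected.
Relative clearance = 0.04 + 0.63 + 0.21 = 0.88.
New steady-state concentration = baseline ÷ relative clearance = 2.96 / 0.88 = 3.36 mg/L.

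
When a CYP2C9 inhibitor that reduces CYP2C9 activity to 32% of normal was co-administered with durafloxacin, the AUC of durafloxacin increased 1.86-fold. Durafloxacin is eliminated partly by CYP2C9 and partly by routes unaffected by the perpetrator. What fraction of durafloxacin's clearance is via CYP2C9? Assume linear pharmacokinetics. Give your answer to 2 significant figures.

Write x for the fraction cleared via CYP2C9. The observed AUC change means clearance fell to 1/1.86 = 0.5376 of baseline.
Setting x·0.32 + (1 − x) = 0.5376 and solving: x = (0.5376 − 1)/(0.32 − 1) = 0.68.

0.68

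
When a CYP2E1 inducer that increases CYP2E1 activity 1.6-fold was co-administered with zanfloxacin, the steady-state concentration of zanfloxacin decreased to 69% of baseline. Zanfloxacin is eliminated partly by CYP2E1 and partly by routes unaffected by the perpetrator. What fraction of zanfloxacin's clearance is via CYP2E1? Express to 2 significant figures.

0.75

Let fm be the CYP2E1 fraction. New clearance relative to baseline = fm × 1.6 + (1 − fm).
Steady-state concentration ratio = 1 / (new CL fraction), so new CL fraction = 1 / 0.690 = 1.449.
fm × 1.6 + 1 − fm = 1.449  ⇒  fm × (1.6 − 1) = 0.4493  ⇒  fm = 0.75.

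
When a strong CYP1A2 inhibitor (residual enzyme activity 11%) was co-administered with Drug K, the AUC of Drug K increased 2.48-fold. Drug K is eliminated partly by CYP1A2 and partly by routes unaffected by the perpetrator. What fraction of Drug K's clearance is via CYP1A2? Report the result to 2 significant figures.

CL'/CL = 1 / 2.48 = 0.4032
0.11·fm + (1 − fm) = 0.4032
fm = (0.4032 − 1) / (0.11 − 1) = 0.67

0.67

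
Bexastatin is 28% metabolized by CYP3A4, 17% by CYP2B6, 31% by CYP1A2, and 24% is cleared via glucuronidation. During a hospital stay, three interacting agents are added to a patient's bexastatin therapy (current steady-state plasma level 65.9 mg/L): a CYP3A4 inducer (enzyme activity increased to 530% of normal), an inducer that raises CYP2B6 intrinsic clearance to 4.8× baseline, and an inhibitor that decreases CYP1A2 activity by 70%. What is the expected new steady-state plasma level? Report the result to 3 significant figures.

25.0 mg/L

The CYP3A4 pathway (28% of clearance) rises to 5.3× activity: 0.28 × 5.3 = 1.484.
The CYP2B6 pathway (17% of clearance) is boosted to 4.8× activity: 0.17 × 4.8 = 0.816.
The CYP1A2 pathway (31% of clearance) falls to 0.3× activity: 0.31 × 0.3 = 0.093.
Non-CYP routes (24%) are unchanged.
New clearance relative to baseline: 1.484 + 0.816 + 0.093 + 0.24 = 2.633.
Dividing the baseline by the relative clearance: 65.9 / 2.633 = 25.0 mg/L.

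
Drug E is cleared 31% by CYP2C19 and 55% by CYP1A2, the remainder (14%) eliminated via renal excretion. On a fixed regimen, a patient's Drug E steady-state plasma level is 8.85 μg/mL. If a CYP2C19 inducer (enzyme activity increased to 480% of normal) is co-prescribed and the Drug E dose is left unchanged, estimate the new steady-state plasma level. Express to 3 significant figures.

4.06 μg/mL

The CYP2C19 pathway (31% of clearance) rises to 4.8× activity: 0.31 × 4.8 = 1.488.
CYP1A2 (55%) and the residual 14% are unaffected.
New clearance relative to baseline: 1.488 + 0.55 + 0.14 = 2.178.
Steady-state plasma level ∝ 1/CL, so new value = 8.85 / 2.178 = 4.06 μg/mL.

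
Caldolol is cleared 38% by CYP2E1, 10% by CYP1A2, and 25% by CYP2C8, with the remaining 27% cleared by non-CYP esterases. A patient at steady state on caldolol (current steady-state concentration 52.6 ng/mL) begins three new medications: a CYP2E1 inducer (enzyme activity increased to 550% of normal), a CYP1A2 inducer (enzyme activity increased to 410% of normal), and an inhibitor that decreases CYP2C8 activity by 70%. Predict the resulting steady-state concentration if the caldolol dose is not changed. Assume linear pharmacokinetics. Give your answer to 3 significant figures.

CYP2E1: 0.38 × 5.5 = 2.09
CYP1A2: 0.1 × 4.1 = 0.41
CYP2C8: 0.25 × 0.3 = 0.075
Other: 0.27 (unchanged)
Relative clearance = 2.09 + 0.41 + 0.075 + 0.27 = 2.845.
Dividing the baseline by the relative clearance: 52.6 / 2.845 = 18.5 ng/mL.

18.5 ng/mL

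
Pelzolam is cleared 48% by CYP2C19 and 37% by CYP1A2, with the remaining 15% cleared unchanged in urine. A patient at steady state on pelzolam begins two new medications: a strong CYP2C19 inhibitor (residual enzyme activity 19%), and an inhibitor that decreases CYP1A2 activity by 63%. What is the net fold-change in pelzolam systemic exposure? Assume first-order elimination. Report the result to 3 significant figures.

CYP2C19: 0.48 × 0.19 = 0.0912
CYP1A2: 0.37 × 0.37 = 0.1369
Other: 0.15 (unchanged)
Relative clearance = 0.0912 + 0.1369 + 0.15 = 0.3781.
Systemic exposure ∝ 1/CL: fold-change = 1 / 0.3781 = 2.64.

2.64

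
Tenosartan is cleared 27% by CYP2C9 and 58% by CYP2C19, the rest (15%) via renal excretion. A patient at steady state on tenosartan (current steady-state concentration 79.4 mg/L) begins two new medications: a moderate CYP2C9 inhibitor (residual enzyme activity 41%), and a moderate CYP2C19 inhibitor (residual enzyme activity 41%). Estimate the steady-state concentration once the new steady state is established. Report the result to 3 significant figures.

159 mg/L

The CYP2C9 pathway (27% of clearance) falls to 0.41× activity: 0.27 × 0.41 = 0.1107.
The CYP2C19 pathway (58% of clearance) falls to 0.41× activity: 0.58 × 0.41 = 0.2378.
Non-CYP routes (15%) are unchanged.
Relative clearance = 0.1107 + 0.2378 + 0.15 = 0.4985.
New steady-state concentration = 79.4 / 0.4985 = 159 mg/L (concentration scales inversely with clearance).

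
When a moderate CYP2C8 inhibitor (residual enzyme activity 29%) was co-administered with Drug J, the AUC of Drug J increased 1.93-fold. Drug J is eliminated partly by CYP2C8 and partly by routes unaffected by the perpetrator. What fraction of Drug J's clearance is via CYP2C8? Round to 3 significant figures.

0.679

CL'/CL = 1 / 1.93 = 0.5181
0.29·fm + (1 − fm) = 0.5181
fm = (0.5181 − 1) / (0.29 − 1) = 0.679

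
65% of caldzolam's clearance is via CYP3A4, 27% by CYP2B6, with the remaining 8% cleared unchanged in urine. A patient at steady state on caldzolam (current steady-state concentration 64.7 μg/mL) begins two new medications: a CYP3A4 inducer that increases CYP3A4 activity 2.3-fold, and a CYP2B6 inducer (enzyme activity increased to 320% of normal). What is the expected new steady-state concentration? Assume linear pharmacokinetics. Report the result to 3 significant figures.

26.5 μg/mL

CYP3A4: 0.65 × 2.3 = 1.495
CYP2B6: 0.27 × 3.2 = 0.864
Other: 0.08 (unchanged)
New clearance relative to baseline: 1.495 + 0.864 + 0.08 = 2.439.
New steady-state concentration = 64.7 / 2.439 = 26.5 μg/mL (concentration scales inversely with clearance).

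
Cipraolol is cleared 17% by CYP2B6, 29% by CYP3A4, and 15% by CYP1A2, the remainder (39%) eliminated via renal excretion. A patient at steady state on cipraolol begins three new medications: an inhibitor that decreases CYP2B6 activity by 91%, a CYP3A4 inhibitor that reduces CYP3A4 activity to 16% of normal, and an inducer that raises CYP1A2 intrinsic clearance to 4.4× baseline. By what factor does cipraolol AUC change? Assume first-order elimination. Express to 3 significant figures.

The CYP2B6 pathway (17% of clearance) falls to 0.09× activity: 0.17 × 0.09 = 0.0153.
The CYP3A4 pathway (29% of clearance) is reduced to 0.16× activity: 0.29 × 0.16 = 0.0464.
The CYP1A2 pathway (15% of clearance) increases to 4.4× activity: 0.15 × 4.4 = 0.66.
Non-CYP routes (39%) are unchanged.
CL_new/CL_old = 0.0153 + 0.0464 + 0.66 + 0.39 = 1.1117.
Net AUC ratio = 1 / 1.1117 = 0.900.

0.900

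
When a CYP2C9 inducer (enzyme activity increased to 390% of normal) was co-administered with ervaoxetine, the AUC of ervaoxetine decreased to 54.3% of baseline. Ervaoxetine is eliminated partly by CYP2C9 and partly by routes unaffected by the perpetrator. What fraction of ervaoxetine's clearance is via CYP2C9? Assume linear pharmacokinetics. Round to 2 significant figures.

CL'/CL = 1 / 0.543 = 1.842
3.9·fm + (1 − fm) = 1.842
fm = (1.842 − 1) / (3.9 − 1) = 0.29

0.29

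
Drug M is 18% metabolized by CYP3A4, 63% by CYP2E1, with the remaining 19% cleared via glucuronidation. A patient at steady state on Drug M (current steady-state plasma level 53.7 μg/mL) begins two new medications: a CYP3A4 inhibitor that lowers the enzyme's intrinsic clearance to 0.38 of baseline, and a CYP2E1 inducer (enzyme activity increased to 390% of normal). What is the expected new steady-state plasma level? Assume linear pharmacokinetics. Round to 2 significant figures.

The CYP3A4 pathway (18% of clearance) falls to 0.38× activity: 0.18 × 0.38 = 0.0684.
The CYP2E1 pathway (63% of clearance) rises to 3.9× activity: 0.63 × 3.9 = 2.457.
Non-CYP routes (19%) are unchanged.
Relative clearance = 0.0684 + 2.457 + 0.19 = 2.7154.
Dividing the baseline by the relative clearance: 53.7 / 2.7154 = 20 μg/mL.

20 μg/mL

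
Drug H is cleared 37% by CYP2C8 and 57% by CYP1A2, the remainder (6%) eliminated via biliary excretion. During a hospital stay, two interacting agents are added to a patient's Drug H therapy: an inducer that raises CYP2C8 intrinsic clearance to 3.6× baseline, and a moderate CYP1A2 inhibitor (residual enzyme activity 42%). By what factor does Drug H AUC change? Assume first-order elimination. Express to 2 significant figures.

0.61

CYP2C8: 0.37 × 3.6 = 1.332
CYP1A2: 0.57 × 0.42 = 0.2394
Other: 0.06 (unchanged)
Relative clearance = 1.332 + 0.2394 + 0.06 = 1.6314.
AUC ∝ 1/CL: fold-change = 1 / 1.6314 = 0.61.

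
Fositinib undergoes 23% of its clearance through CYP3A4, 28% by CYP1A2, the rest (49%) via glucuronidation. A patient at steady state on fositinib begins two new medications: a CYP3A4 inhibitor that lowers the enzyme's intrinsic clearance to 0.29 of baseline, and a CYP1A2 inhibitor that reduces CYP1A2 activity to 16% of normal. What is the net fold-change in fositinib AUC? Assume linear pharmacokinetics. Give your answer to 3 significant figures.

The CYP3A4 pathway (23% of clearance) is reduced to 0.29× activity: 0.23 × 0.29 = 0.0667.
The CYP1A2 pathway (28% of clearance) falls to 0.16× activity: 0.28 × 0.16 = 0.0448.
Non-CYP routes (49%) are unchanged.
CL_new/CL_old = 0.0667 + 0.0448 + 0.49 = 0.6015.
AUC ∝ 1/CL: fold-change = 1 / 0.6015 = 1.66.

1.66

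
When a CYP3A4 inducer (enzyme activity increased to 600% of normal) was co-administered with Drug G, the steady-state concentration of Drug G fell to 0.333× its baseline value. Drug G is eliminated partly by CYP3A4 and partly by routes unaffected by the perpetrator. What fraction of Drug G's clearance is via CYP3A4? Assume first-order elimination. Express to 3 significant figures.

Call the CYP3A4 fraction fm. After the interaction, CL_new/CL_old = fm × 6 + (1 − fm).
Steady-state concentration ratio = 1 / (new CL fraction), so new CL fraction = 1 / 0.333 = 3.003.
fm × 6 + 1 − fm = 3.003  ⇒  fm × (6 − 1) = 2.003  ⇒  fm = 0.401.

0.401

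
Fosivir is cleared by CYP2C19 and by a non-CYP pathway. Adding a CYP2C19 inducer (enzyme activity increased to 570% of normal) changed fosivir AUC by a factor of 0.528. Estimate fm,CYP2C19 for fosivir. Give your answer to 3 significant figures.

0.190

Write x for the fraction cleared via CYP2C19. The observed AUC change means clearance rose to 1/0.528 = 1.894 of baseline.
Setting x·5.7 + (1 − x) = 1.894 and solving: x = (1.894 − 1)/(5.7 − 1) = 0.190.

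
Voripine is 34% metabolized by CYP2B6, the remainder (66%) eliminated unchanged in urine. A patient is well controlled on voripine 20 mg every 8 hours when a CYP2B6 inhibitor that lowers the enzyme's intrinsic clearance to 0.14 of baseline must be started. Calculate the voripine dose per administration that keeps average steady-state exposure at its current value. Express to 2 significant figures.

14 mg

CYP2B6: 0.34 × 0.14 = 0.0476
Other: 0.66 (unchanged)
Relative clearance = 0.0476 + 0.66 = 0.7076.
Css,avg = (dose rate)/CL, so holding Css fixed requires dose ∝ CL: 20 × 0.7076 = 14 mg.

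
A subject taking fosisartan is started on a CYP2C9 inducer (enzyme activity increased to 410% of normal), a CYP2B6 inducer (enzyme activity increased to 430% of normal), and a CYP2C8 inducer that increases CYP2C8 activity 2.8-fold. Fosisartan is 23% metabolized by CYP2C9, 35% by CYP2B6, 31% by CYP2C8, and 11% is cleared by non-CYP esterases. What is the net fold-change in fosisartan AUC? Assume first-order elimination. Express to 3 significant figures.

The CYP2C9 pathway (23% of clearance) increases to 4.1× activity: 0.23 × 4.1 = 0.943.
The CYP2B6 pathway (35% of clearance) rises to 4.3× activity: 0.35 × 4.3 = 1.505.
The CYP2C8 pathway (31% of clearance) rises to 2.8× activity: 0.31 × 2.8 = 0.868.
The remaining 11% of clearance is unaffected.
Relative clearance = 0.943 + 1.505 + 0.868 + 0.11 = 3.426.
Because AUC varies inversely with clearance, the combined effect is 1 / 3.426 = 0.292.

0.292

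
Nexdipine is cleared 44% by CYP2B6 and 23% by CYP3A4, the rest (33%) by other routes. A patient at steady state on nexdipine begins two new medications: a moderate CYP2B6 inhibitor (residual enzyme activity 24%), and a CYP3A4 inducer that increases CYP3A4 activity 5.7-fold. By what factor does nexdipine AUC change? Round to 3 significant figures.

0.573

CYP2B6: 0.44 × 0.24 = 0.1056
CYP3A4: 0.23 × 5.7 = 1.311
Other: 0.33 (unchanged)
CL_new/CL_old = 0.1056 + 1.311 + 0.33 = 1.7466.
Net AUC ratio = 1 / 1.7466 = 0.573.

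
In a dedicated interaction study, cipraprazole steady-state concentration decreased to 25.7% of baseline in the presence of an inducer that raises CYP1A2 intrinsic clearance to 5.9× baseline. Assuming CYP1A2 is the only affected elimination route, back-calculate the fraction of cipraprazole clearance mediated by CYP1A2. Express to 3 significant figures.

0.590

CL'/CL = 1 / 0.257 = 3.891
5.9·fm + (1 − fm) = 3.891
fm = (3.891 − 1) / (5.9 − 1) = 0.590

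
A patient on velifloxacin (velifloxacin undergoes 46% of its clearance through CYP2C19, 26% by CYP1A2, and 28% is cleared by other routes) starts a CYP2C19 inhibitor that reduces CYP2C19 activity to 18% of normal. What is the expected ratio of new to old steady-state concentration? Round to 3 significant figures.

1.61

The CYP2C19 pathway (46% of clearance) drops to 0.18× activity: 0.46 × 0.18 = 0.0828.
CYP1A2 (26%) and the residual 28% are unaffected.
New clearance relative to baseline: 0.0828 + 0.26 + 0.28 = 0.6228.
Steady-state concentration is inversely proportional to clearance, so the fold-change is 1 / 0.6228 = 1.61.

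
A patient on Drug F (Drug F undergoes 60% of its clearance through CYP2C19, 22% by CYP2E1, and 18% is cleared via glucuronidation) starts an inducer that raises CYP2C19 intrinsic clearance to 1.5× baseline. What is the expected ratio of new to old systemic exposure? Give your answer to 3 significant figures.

0.769

The CYP2C19 pathway (60% of clearance) rises to 1.5× activity: 0.6 × 1.5 = 0.9.
CYP2E1 (22%) and the residual 18% are unaffected.
New clearance relative to baseline: 0.9 + 0.22 + 0.18 = 1.3.
Since systemic exposure ∝ 1/CL, the ratio is 1 / 1.3 = 0.769.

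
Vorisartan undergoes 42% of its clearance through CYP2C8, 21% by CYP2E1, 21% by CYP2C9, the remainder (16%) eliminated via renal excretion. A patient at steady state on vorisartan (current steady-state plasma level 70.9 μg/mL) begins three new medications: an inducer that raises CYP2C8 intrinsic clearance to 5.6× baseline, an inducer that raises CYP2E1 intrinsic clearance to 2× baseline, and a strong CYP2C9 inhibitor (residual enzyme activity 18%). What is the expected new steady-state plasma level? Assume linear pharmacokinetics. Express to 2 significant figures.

24 μg/mL

The CYP2C8 pathway (42% of clearance) increases to 5.6× activity: 0.42 × 5.6 = 2.352.
The CYP2E1 pathway (21% of clearance) increases to 2× activity: 0.21 × 2 = 0.42.
The CYP2C9 pathway (21% of clearance) falls to 0.18× activity: 0.21 × 0.18 = 0.0378.
Non-CYP routes (16%) are unchanged.
CL_new/CL_old = 2.352 + 0.42 + 0.0378 + 0.16 = 2.9698.
Steady-state plasma level ∝ 1/CL: new value = 70.9 / 2.9698 = 24 μg/mL.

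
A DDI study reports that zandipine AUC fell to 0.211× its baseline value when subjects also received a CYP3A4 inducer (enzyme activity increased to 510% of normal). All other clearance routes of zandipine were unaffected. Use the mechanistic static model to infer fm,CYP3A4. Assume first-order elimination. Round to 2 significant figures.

Let fm be the CYP3A4 fraction. New clearance relative to baseline = fm × 5.1 + (1 − fm).
AUC ratio = 1 / (new CL fraction), so new CL fraction = 1 / 0.211 = 4.739.
fm × 5.1 + 1 − fm = 4.739  ⇒  fm × (5.1 − 1) = 3.739  ⇒  fm = 0.91.

0.91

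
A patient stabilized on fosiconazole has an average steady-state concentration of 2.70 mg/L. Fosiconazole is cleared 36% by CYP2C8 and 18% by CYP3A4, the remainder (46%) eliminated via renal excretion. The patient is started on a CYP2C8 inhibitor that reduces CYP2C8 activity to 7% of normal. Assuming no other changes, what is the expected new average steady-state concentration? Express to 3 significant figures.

4.06 mg/L

The CYP2C8 pathway (36% of clearance) drops to 0.07× activity: 0.36 × 0.07 = 0.0252.
CYP3A4 (18%) and the residual 46% are unaffected.
CL_new/CL_old = 0.0252 + 0.18 + 0.46 = 0.6652.
New average steady-state concentration = baseline ÷ relative clearance = 2.70 / 0.6652 = 4.06 mg/L.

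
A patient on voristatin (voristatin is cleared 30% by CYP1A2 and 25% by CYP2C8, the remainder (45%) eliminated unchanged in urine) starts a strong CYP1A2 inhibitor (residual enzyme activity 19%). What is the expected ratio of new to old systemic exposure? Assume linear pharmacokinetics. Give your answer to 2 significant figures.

1.3

The CYP1A2 pathway (30% of clearance) drops to 0.19× activity: 0.3 × 0.19 = 0.057.
CYP2C8 (25%) and the residual 45% are unaffected.
Relative clearance = 0.057 + 0.25 + 0.45 = 0.757.
Since systemic exposure ∝ 1/CL, the ratio is 1 / 0.757 = 1.3.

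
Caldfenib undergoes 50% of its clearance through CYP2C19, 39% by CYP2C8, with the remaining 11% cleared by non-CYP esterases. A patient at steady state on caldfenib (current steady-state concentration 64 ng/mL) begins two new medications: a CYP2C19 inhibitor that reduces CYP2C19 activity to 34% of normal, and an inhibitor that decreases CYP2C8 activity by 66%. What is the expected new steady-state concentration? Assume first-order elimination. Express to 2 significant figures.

The CYP2C19 pathway (50% of clearance) is reduced to 0.34× activity: 0.5 × 0.34 = 0.17.
The CYP2C8 pathway (39% of clearance) falls to 0.34× activity: 0.39 × 0.34 = 0.1326.
Non-CYP routes (11%) are unchanged.
Relative clearance = 0.17 + 0.1326 + 0.11 = 0.4126.
Dividing the baseline by the relative clearance: 64 / 0.4126 = 1.6 × 10² ng/mL.

1.6 × 10² ng/mL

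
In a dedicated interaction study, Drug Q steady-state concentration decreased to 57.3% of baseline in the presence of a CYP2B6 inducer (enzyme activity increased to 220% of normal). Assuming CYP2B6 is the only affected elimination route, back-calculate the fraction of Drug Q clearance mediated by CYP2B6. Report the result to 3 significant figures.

0.621

Let fm be the CYP2B6 fraction. New clearance relative to baseline = fm × 2.2 + (1 − fm).
Steady-state concentration ratio = 1 / (new CL fraction), so new CL fraction = 1 / 0.573 = 1.745.
fm × 2.2 + 1 − fm = 1.745  ⇒  fm × (2.2 − 1) = 0.7452  ⇒  fm = 0.621.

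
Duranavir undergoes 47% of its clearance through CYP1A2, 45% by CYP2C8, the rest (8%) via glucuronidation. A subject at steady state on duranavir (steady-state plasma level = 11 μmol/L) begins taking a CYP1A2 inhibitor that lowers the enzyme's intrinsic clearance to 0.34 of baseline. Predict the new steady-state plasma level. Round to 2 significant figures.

The CYP1A2 pathway (47% of clearance) falls to 0.34× activity: 0.47 × 0.34 = 0.1598.
CYP2C8 (45%) and the residual 8% are unaffected.
CL_new/CL_old = 0.1598 + 0.45 + 0.08 = 0.6898.
With dosing unchanged, steady-state plasma level scales as 1/CL: 11 / 0.6898 = 16 μmol/L.

16 μmol/L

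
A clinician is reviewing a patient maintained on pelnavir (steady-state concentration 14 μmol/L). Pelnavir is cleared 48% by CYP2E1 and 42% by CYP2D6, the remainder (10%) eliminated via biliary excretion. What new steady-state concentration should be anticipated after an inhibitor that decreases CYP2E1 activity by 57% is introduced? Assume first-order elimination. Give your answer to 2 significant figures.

19 μmol/L

The CYP2E1 pathway (48% of clearance) is reduced to 0.43× activity: 0.48 × 0.43 = 0.2064.
CYP2D6 (42%) and the residual 10% are unaffected.
Relative clearance = 0.2064 + 0.42 + 0.1 = 0.7264.
With dosing unchanged, steady-state concentration scales as 1/CL: 14 / 0.7264 = 19 μmol/L.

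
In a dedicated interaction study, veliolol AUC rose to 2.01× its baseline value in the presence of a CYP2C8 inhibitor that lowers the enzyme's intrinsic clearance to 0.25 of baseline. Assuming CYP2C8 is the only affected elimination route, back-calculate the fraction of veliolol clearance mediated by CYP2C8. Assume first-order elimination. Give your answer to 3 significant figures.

0.670

Call the CYP2C8 fraction fm. After the interaction, CL_new/CL_old = fm × 0.25 + (1 − fm).
AUC ratio = 1 / (new CL fraction), so new CL fraction = 1 / 2.01 = 0.4975.
fm × 0.25 + 1 − fm = 0.4975  ⇒  fm × (0.25 − 1) = −0.5025  ⇒  fm = 0.670.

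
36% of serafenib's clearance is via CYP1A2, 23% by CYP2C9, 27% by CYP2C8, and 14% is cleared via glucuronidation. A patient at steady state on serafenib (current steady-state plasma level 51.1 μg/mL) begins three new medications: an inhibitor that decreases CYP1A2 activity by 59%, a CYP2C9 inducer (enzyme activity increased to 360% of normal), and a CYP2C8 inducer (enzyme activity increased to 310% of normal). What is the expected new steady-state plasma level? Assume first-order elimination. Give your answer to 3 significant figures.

26.2 μg/mL

The CYP1A2 pathway (36% of clearance) is reduced to 0.41× activity: 0.36 × 0.41 = 0.1476.
The CYP2C9 pathway (23% of clearance) is boosted to 3.6× activity: 0.23 × 3.6 = 0.828.
The CYP2C8 pathway (27% of clearance) rises to 3.1× activity: 0.27 × 3.1 = 0.837.
Non-CYP routes (14%) are unchanged.
New clearance relative to baseline: 0.1476 + 0.828 + 0.837 + 0.14 = 1.9526.
Steady-state plasma level ∝ 1/CL: new value = 51.1 / 1.9526 = 26.2 μg/mL.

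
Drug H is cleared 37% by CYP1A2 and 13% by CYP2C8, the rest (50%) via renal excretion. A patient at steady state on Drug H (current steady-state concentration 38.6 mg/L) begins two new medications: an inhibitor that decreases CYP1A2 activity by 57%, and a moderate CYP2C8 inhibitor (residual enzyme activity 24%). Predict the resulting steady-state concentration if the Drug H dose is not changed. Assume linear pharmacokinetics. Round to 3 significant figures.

55.9 mg/L

The CYP1A2 pathway (37% of clearance) is reduced to 0.43× activity: 0.37 × 0.43 = 0.1591.
The CYP2C8 pathway (13% of clearance) is reduced to 0.24× activity: 0.13 × 0.24 = 0.0312.
Non-CYP routes (50%) are unchanged.
New clearance relative to baseline: 0.1591 + 0.0312 + 0.5 = 0.6903.
Steady-state concentration ∝ 1/CL: new value = 38.6 / 0.6903 = 55.9 mg/L.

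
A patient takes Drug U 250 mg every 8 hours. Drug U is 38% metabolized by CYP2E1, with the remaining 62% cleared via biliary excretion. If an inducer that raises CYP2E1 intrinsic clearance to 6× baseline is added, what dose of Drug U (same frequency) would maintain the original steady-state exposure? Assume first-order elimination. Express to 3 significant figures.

725 mg

CYP2E1: 0.38 × 6 = 2.28
Other: 0.62 (unchanged)
CL_new/CL_old = 2.28 + 0.62 = 2.9.
Css,avg = (dose rate)/CL, so holding Css fixed requires dose ∝ CL: 250 × 2.9 = 725 mg.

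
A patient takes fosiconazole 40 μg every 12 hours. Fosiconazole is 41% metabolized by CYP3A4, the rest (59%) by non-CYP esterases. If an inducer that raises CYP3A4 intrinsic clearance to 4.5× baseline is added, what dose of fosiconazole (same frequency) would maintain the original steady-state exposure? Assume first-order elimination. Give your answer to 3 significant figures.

CYP3A4: 0.41 × 4.5 = 1.845
Other: 0.59 (unchanged)
New clearance relative to baseline: 1.845 + 0.59 = 2.435.
To maintain the same steady-state level, dose must scale with clearance: new dose = 40 × 2.435 = 97.4 μg.

97.4 μg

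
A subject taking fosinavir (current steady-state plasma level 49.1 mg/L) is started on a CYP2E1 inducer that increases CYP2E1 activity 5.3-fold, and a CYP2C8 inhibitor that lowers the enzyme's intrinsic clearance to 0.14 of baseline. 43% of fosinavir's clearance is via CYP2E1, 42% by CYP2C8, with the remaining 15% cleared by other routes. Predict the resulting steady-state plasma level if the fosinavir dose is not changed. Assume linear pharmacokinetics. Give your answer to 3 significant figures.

CYP2E1: 0.43 × 5.3 = 2.279
CYP2C8: 0.42 × 0.14 = 0.0588
Other: 0.15 (unchanged)
Relative clearance = 2.279 + 0.0588 + 0.15 = 2.4878.
Steady-state plasma level ∝ 1/CL: new value = 49.1 / 2.4878 = 19.7 mg/L.

19.7 mg/L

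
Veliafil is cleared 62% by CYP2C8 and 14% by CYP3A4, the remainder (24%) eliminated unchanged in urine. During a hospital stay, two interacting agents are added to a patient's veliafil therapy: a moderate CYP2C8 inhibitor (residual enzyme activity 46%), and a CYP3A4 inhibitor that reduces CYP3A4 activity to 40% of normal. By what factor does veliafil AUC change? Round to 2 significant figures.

The CYP2C8 pathway (62% of clearance) falls to 0.46× activity: 0.62 × 0.46 = 0.2852.
The CYP3A4 pathway (14% of clearance) drops to 0.4× activity: 0.14 × 0.4 = 0.056.
The remaining 24% of clearance is unaffected.
New clearance relative to baseline: 0.2852 + 0.056 + 0.24 = 0.5812.
Because AUC varies inversely with clearance, the combined effect is 1 / 0.5812 = 1.7.

1.7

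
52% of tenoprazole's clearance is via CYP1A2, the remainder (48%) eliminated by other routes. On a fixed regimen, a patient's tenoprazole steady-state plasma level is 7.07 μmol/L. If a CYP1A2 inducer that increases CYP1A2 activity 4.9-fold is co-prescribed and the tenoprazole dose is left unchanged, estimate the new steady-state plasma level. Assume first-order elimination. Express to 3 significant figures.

2.33 μmol/L

CYP1A2: 0.52 × 4.9 = 2.548
Other: 0.48 (unchanged)
New clearance relative to baseline: 2.548 + 0.48 = 3.028.
With dosing unchanged, steady-state plasma level scales as 1/CL: 7.07 / 3.028 = 2.33 μmol/L.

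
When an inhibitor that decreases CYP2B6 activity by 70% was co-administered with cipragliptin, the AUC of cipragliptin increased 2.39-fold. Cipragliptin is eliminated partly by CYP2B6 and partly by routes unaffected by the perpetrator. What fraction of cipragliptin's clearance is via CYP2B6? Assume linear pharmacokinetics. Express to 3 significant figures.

0.831

CL'/CL = 1 / 2.39 = 0.4184
0.3·fm + (1 − fm) = 0.4184
fm = (0.4184 − 1) / (0.3 − 1) = 0.831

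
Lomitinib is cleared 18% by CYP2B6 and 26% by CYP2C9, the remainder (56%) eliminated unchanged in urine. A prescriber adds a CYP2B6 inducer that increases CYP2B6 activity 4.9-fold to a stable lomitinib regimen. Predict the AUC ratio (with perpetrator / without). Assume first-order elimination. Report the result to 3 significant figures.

The CYP2B6 pathway (18% of clearance) increases to 4.9× activity: 0.18 × 4.9 = 0.882.
CYP2C9 (26%) and the residual 56% are unaffected.
Relative clearance = 0.882 + 0.26 + 0.56 = 1.702.
AUC ratio = CL_old/CL_new = 1 / 1.702 = 0.588.

0.588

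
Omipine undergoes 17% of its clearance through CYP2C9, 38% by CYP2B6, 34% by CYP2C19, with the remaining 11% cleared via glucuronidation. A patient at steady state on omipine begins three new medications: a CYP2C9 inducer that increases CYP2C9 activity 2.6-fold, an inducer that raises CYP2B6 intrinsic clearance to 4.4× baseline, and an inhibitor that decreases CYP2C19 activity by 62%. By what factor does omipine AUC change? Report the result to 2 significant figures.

The CYP2C9 pathway (17% of clearance) is boosted to 2.6× activity: 0.17 × 2.6 = 0.442.
The CYP2B6 pathway (38% of clearance) rises to 4.4× activity: 0.38 × 4.4 = 1.672.
The CYP2C19 pathway (34% of clearance) falls to 0.38× activity: 0.34 × 0.38 = 0.1292.
Non-CYP routes (11%) are unchanged.
Relative clearance = 0.442 + 1.672 + 0.1292 + 0.11 = 2.3532.
AUC ∝ 1/CL: fold-change = 1 / 2.3532 = 0.42.

0.42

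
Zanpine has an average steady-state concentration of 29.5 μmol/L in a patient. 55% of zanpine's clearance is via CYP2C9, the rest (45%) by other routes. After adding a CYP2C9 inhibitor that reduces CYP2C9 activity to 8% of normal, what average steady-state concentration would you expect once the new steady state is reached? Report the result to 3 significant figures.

59.7 μmol/L

The CYP2C9 pathway (55% of clearance) is reduced to 0.08× activity: 0.55 × 0.08 = 0.044.
Non-CYP routes (45%) are unchanged.
New clearance relative to baseline: 0.044 + 0.45 = 0.494.
With dosing unchanged, average steady-state concentration scales as 1/CL: 29.5 / 0.494 = 59.7 μmol/L.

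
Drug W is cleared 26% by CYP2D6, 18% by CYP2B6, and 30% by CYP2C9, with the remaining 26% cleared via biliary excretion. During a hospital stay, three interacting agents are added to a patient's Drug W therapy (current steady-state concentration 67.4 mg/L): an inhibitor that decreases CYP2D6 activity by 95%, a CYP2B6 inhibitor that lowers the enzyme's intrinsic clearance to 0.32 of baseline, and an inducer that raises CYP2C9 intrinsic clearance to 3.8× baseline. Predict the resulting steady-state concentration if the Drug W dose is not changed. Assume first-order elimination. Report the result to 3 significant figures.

45.8 mg/L

The CYP2D6 pathway (26% of clearance) drops to 0.05× activity: 0.26 × 0.05 = 0.013.
The CYP2B6 pathway (18% of clearance) falls to 0.32× activity: 0.18 × 0.32 = 0.0576.
The CYP2C9 pathway (30% of clearance) increases to 3.8× activity: 0.3 × 3.8 = 1.14.
Non-CYP routes (26%) are unchanged.
CL_new/CL_old = 0.013 + 0.0576 + 1.14 + 0.26 = 1.4706.
New steady-state concentration = 67.4 / 1.4706 = 45.8 mg/L (concentration scales inversely with clearance).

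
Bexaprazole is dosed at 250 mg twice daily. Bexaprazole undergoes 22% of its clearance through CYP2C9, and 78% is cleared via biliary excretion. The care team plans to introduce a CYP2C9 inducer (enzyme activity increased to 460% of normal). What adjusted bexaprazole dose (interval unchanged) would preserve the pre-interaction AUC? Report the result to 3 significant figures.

CYP2C9: 0.22 × 4.6 = 1.012
Other: 0.78 (unchanged)
CL_new/CL_old = 1.012 + 0.78 = 1.792.
To maintain the same steady-state level, dose must scale with clearance: new dose = 250 × 1.792 = 448 mg.

448 mg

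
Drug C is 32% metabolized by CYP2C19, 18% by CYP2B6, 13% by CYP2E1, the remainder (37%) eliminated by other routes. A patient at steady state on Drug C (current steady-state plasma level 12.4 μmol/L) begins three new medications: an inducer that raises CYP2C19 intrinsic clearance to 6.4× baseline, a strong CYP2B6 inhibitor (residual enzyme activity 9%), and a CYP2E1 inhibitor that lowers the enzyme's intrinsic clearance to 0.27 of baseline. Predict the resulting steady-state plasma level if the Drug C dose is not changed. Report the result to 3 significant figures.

CYP2C19: 0.32 × 6.4 = 2.048
CYP2B6: 0.18 × 0.09 = 0.0162
CYP2E1: 0.13 × 0.27 = 0.0351
Other: 0.37 (unchanged)
Relative clearance = 2.048 + 0.0162 + 0.0351 + 0.37 = 2.4693.
New steady-state plasma level = 12.4 / 2.4693 = 5.02 μmol/L (concentration scales inversely with clearance).

5.02 μmol/L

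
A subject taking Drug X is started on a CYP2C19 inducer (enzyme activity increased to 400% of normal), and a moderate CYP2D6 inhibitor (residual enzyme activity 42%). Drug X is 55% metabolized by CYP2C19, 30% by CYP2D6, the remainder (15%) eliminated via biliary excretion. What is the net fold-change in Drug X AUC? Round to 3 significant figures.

0.404

The CYP2C19 pathway (55% of clearance) rises to 4× activity: 0.55 × 4 = 2.2.
The CYP2D6 pathway (30% of clearance) is reduced to 0.42× activity: 0.3 × 0.42 = 0.126.
Non-CYP routes (15%) are unchanged.
CL_new/CL_old = 2.2 + 0.126 + 0.15 = 2.476.
AUC ∝ 1/CL: fold-change = 1 / 2.476 = 0.404.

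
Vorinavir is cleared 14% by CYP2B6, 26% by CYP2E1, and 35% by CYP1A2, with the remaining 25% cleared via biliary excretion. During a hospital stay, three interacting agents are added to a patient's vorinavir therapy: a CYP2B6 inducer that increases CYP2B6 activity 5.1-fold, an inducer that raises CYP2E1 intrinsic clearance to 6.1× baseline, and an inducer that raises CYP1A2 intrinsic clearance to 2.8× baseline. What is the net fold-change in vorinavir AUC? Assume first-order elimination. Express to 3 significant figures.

0.283

The CYP2B6 pathway (14% of clearance) increases to 5.1× activity: 0.14 × 5.1 = 0.714.
The CYP2E1 pathway (26% of clearance) rises to 6.1× activity: 0.26 × 6.1 = 1.586.
The CYP1A2 pathway (35% of clearance) increases to 2.8× activity: 0.35 × 2.8 = 0.98.
The remaining 25% of clearance is unaffected.
Relative clearance = 0.714 + 1.586 + 0.98 + 0.25 = 3.53.
Because AUC varies inversely with clearance, the combined effect is 1 / 3.53 = 0.283.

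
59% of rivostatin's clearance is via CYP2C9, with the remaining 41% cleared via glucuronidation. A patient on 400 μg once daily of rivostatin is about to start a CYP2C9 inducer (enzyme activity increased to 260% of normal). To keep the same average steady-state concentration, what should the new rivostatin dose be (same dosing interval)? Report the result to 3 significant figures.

778 μg

The CYP2C9 pathway (59% of clearance) rises to 2.6× activity: 0.59 × 2.6 = 1.534.
The remaining 41% of clearance is unaffected.
New clearance relative to baseline: 1.534 + 0.41 = 1.944.
Css,avg = (dose rate)/CL, so holding Css fixed requires dose ∝ CL: 400 × 1.944 = 778 μg.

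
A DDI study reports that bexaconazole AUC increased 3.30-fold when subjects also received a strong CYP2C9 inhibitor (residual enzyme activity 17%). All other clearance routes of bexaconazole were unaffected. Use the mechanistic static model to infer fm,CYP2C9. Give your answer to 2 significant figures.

Let x = fm,CYP2C9. Because AUC ∝ 1/CL, relative clearance fell to 1/3.30 = 0.303.
Only the CYP2C9 route changed, so 0.303 = x·0.17 + (1 − x), giving x = 0.84.

0.84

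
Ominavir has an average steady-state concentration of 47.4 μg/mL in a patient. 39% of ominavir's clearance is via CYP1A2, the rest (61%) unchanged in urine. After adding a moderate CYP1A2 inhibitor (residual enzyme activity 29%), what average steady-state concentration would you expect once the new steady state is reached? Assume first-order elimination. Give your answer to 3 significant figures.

CYP1A2: 0.39 × 0.29 = 0.1131
Other: 0.61 (unchanged)
CL_new/CL_old = 0.1131 + 0.61 = 0.7231.
New average steady-state concentration = baseline ÷ relative clearance = 47.4 / 0.7231 = 65.6 μg/mL.

65.6 μg/mL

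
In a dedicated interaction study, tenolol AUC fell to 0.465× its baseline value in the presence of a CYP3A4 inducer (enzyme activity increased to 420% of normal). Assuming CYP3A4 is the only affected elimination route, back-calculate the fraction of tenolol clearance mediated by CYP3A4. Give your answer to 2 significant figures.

0.36

Write x for the fraction cleared via CYP3A4. The observed AUC change means clearance rose to 1/0.465 = 2.151 of baseline.
Setting x·4.2 + (1 − x) = 2.151 and solving: x = (2.151 − 1)/(4.2 − 1) = 0.36.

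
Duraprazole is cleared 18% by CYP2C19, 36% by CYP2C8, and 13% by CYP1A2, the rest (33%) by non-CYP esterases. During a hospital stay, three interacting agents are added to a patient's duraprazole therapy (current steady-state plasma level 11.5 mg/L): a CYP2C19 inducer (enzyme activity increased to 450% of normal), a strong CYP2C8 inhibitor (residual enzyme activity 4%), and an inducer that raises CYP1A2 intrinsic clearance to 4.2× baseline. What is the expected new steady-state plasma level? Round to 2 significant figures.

CYP2C19: 0.18 × 4.5 = 0.81
CYP2C8: 0.36 × 0.04 = 0.0144
CYP1A2: 0.13 × 4.2 = 0.546
Other: 0.33 (unchanged)
New clearance relative to baseline: 0.81 + 0.0144 + 0.546 + 0.33 = 1.7004.
New steady-state plasma level = 11.5 / 1.7004 = 6.8 mg/L (concentration scales inversely with clearance).

6.8 mg/L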